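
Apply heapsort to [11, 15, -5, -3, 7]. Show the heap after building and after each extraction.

Build heap: [15, 11, -5, -3, 7]
Extract 15: [11, 7, -5, -3, 15]
Extract 11: [7, -3, -5, 11, 15]
Extract 7: [-3, -5, 7, 11, 15]
Extract -3: [-5, -3, 7, 11, 15]


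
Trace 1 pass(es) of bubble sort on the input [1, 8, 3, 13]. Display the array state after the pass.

After pass 1: [1, 3, 8, 13] (1 swaps)
Total swaps: 1


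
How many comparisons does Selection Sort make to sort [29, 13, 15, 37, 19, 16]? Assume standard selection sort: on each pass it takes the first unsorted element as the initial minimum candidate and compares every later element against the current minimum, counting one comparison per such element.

Pass 1: scan indices 1..5 for the minimum = 5 comparison(s); min is 13, place at index 0 -> [13, 29, 15, 37, 19, 16]
Pass 2: scan indices 2..5 for the minimum = 4 comparison(s); min is 15, place at index 1 -> [13, 15, 29, 37, 19, 16]
Pass 3: scan indices 3..5 for the minimum = 3 comparison(s); min is 16, place at index 2 -> [13, 15, 16, 37, 19, 29]
Pass 4: scan indices 4..5 for the minimum = 2 comparison(s); min is 19, place at index 3 -> [13, 15, 16, 19, 37, 29]
Pass 5: scan indices 5..5 for the minimum = 1 comparison(s); min is 29, place at index 4 -> [13, 15, 16, 19, 29, 37]
Selection sort always scans the whole unsorted suffix, so the count is (n-1) + (n-2) + ... + 1 = n(n-1)/2 = 6*5/2 = 15 regardless of the input order.
Total comparisons: 5 + 4 + 3 + 2 + 1 = 15


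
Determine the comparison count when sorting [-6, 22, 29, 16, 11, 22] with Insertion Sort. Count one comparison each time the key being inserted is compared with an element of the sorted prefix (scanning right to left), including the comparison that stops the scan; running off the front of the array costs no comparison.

Insert 22: -6 <= 22 (stop) = 1 comparison(s) -> [-6, 22, 29, 16, 11, 22]
Insert 29: 22 <= 29 (stop) = 1 comparison(s) -> [-6, 22, 29, 16, 11, 22]
Insert 16: 29 > 16 (shift), 22 > 16 (shift), -6 <= 16 (stop) = 3 comparison(s) -> [-6, 16, 22, 29, 11, 22]
Insert 11: 29 > 11 (shift), 22 > 11 (shift), 16 > 11 (shift), -6 <= 11 (stop) = 4 comparison(s) -> [-6, 11, 16, 22, 29, 22]
Insert 22: 29 > 22 (shift), 22 <= 22 (stop) = 2 comparison(s) -> [-6, 11, 16, 22, 22, 29]
Total comparisons: 1 + 1 + 3 + 4 + 2 = 11


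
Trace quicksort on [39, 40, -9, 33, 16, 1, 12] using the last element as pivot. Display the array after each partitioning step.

Partition 1: pivot=12 at index 2 -> [-9, 1, 12, 33, 16, 40, 39]
Partition 2: pivot=1 at index 1 -> [-9, 1, 12, 33, 16, 40, 39]
Partition 3: pivot=39 at index 5 -> [-9, 1, 12, 33, 16, 39, 40]
Partition 4: pivot=16 at index 3 -> [-9, 1, 12, 16, 33, 39, 40]


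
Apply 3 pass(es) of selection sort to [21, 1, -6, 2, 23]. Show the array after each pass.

Pass 1: Select minimum -6 at index 2, swap -> [-6, 1, 21, 2, 23]
Pass 2: Select minimum 1 at index 1, swap -> [-6, 1, 21, 2, 23]
Pass 3: Select minimum 2 at index 3, swap -> [-6, 1, 2, 21, 23]


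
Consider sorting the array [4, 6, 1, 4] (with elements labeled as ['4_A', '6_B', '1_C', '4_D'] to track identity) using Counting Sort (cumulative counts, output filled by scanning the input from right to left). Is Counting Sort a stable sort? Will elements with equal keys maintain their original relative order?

Trace Counting Sort on the labeled array (the key is the number; the letter only tracks identity):
  Counts for values 0..6: [0, 1, 0, 0, 2, 0, 1]
  Cumulative counts: [0, 1, 1, 1, 3, 3, 4]
  Scan right to left: place 4_D at output index 2
  Scan right to left: place 1_C at output index 0
  Scan right to left: place 6_B at output index 3
  Scan right to left: place 4_A at output index 1
  Output: [1_C, 4_A, 4_D, 6_B]
Equal keys:
  value 4: originally 4_A, 4_D; after sorting 4_A, 4_D -> order preserved
All equal keys kept their original relative order. Counting Sort is stable: scanning the input right to left with decreasing cumulative counts places later duplicates at later output positions.
Answer: Stable


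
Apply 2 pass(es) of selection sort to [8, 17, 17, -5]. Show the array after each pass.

Pass 1: Select minimum -5 at index 3, swap -> [-5, 17, 17, 8]
Pass 2: Select minimum 8 at index 3, swap -> [-5, 8, 17, 17]


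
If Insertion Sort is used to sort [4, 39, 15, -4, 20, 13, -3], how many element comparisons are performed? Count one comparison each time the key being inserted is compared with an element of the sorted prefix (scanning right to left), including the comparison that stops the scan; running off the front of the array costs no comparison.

Insert 39: 4 <= 39 (stop) = 1 comparison(s) -> [4, 39, 15, -4, 20, 13, -3]
Insert 15: 39 > 15 (shift), 4 <= 15 (stop) = 2 comparison(s) -> [4, 15, 39, -4, 20, 13, -3]
Insert -4: 39 > -4 (shift), 15 > -4 (shift), 4 > -4 (shift), reached front = 3 comparison(s) -> [-4, 4, 15, 39, 20, 13, -3]
Insert 20: 39 > 20 (shift), 15 <= 20 (stop) = 2 comparison(s) -> [-4, 4, 15, 20, 39, 13, -3]
Insert 13: 39 > 13 (shift), 20 > 13 (shift), 15 > 13 (shift), 4 <= 13 (stop) = 4 comparison(s) -> [-4, 4, 13, 15, 20, 39, -3]
Insert -3: 39 > -3 (shift), 20 > -3 (shift), 15 > -3 (shift), 13 > -3 (shift), 4 > -3 (shift), -4 <= -3 (stop) = 6 comparison(s) -> [-4, -3, 4, 13, 15, 20, 39]
Total comparisons: 1 + 2 + 3 + 2 + 4 + 6 = 18


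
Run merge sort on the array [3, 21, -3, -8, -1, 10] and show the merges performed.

Divide and conquer:
  Merge [21] + [-3] -> [-3, 21]
  Merge [3] + [-3, 21] -> [-3, 3, 21]
  Merge [-1] + [10] -> [-1, 10]
  Merge [-8] + [-1, 10] -> [-8, -1, 10]
  Merge [-3, 3, 21] + [-8, -1, 10] -> [-8, -3, -1, 3, 10, 21]


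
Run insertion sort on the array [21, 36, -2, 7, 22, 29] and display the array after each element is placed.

First element 21 is already 'sorted'
Insert 36: shifted 0 elements -> [21, 36, -2, 7, 22, 29]
Insert -2: shifted 2 elements -> [-2, 21, 36, 7, 22, 29]
Insert 7: shifted 2 elements -> [-2, 7, 21, 36, 22, 29]
Insert 22: shifted 1 elements -> [-2, 7, 21, 22, 36, 29]
Insert 29: shifted 1 elements -> [-2, 7, 21, 22, 29, 36]


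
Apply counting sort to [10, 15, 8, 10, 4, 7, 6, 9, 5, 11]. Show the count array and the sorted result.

Count array: [0, 0, 0, 0, 1, 1, 1, 1, 1, 1, 2, 1, 0, 0, 0, 1]
(count[i] = number of elements equal to i)
Cumulative count: [0, 0, 0, 0, 1, 2, 3, 4, 5, 6, 8, 9, 9, 9, 9, 10]
Sorted: [4, 5, 6, 7, 8, 9, 10, 10, 11, 15]


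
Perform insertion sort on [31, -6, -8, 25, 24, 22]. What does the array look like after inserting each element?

First element 31 is already 'sorted'
Insert -6: shifted 1 elements -> [-6, 31, -8, 25, 24, 22]
Insert -8: shifted 2 elements -> [-8, -6, 31, 25, 24, 22]
Insert 25: shifted 1 elements -> [-8, -6, 25, 31, 24, 22]
Insert 24: shifted 2 elements -> [-8, -6, 24, 25, 31, 22]
Insert 22: shifted 3 elements -> [-8, -6, 22, 24, 25, 31]


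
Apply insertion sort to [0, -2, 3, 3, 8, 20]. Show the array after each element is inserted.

First element 0 is already 'sorted'
Insert -2: shifted 1 elements -> [-2, 0, 3, 3, 8, 20]
Insert 3: shifted 0 elements -> [-2, 0, 3, 3, 8, 20]
Insert 3: shifted 0 elements -> [-2, 0, 3, 3, 8, 20]
Insert 8: shifted 0 elements -> [-2, 0, 3, 3, 8, 20]
Insert 20: shifted 0 elements -> [-2, 0, 3, 3, 8, 20]


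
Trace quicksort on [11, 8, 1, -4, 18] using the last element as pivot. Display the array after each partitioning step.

Partition 1: pivot=18 at index 4 -> [11, 8, 1, -4, 18]
Partition 2: pivot=-4 at index 0 -> [-4, 8, 1, 11, 18]
Partition 3: pivot=11 at index 3 -> [-4, 8, 1, 11, 18]
Partition 4: pivot=1 at index 1 -> [-4, 1, 8, 11, 18]


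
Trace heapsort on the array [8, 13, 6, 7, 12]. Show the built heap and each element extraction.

Build heap: [13, 12, 6, 7, 8]
Extract 13: [12, 8, 6, 7, 13]
Extract 12: [8, 7, 6, 12, 13]
Extract 8: [7, 6, 8, 12, 13]
Extract 7: [6, 7, 8, 12, 13]


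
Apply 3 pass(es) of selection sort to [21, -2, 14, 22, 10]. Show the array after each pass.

Pass 1: Select minimum -2 at index 1, swap -> [-2, 21, 14, 22, 10]
Pass 2: Select minimum 10 at index 4, swap -> [-2, 10, 14, 22, 21]
Pass 3: Select minimum 14 at index 2, swap -> [-2, 10, 14, 22, 21]


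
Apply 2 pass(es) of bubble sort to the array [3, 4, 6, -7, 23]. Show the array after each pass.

After pass 1: [3, 4, -7, 6, 23] (1 swaps)
After pass 2: [3, -7, 4, 6, 23] (1 swaps)
Total swaps: 2


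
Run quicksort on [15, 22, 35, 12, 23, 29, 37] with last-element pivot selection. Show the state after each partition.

Partition 1: pivot=37 at index 6 -> [15, 22, 35, 12, 23, 29, 37]
Partition 2: pivot=29 at index 4 -> [15, 22, 12, 23, 29, 35, 37]
Partition 3: pivot=23 at index 3 -> [15, 22, 12, 23, 29, 35, 37]
Partition 4: pivot=12 at index 0 -> [12, 22, 15, 23, 29, 35, 37]
Partition 5: pivot=15 at index 1 -> [12, 15, 22, 23, 29, 35, 37]


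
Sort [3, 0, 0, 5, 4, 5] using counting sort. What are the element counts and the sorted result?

Count array: [2, 0, 0, 1, 1, 2]
(count[i] = number of elements equal to i)
Cumulative count: [2, 2, 2, 3, 4, 6]
Sorted: [0, 0, 3, 4, 5, 5]


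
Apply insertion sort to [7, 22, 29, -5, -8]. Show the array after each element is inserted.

First element 7 is already 'sorted'
Insert 22: shifted 0 elements -> [7, 22, 29, -5, -8]
Insert 29: shifted 0 elements -> [7, 22, 29, -5, -8]
Insert -5: shifted 3 elements -> [-5, 7, 22, 29, -8]
Insert -8: shifted 4 elements -> [-8, -5, 7, 22, 29]


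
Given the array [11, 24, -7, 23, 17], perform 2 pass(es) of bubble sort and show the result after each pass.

After pass 1: [11, -7, 23, 17, 24] (3 swaps)
After pass 2: [-7, 11, 17, 23, 24] (2 swaps)
Total swaps: 5


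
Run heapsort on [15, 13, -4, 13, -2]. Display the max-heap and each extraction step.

Build heap: [15, 13, -4, 13, -2]
Extract 15: [13, 13, -4, -2, 15]
Extract 13: [13, -2, -4, 13, 15]
Extract 13: [-2, -4, 13, 13, 15]
Extract -2: [-4, -2, 13, 13, 15]


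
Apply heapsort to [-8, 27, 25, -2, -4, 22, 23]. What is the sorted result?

Build heap: [27, -2, 25, -8, -4, 22, 23]
Extract 27: [25, -2, 23, -8, -4, 22, 27]
Extract 25: [23, -2, 22, -8, -4, 25, 27]
Extract 23: [22, -2, -4, -8, 23, 25, 27]
Extract 22: [-2, -8, -4, 22, 23, 25, 27]
Extract -2: [-4, -8, -2, 22, 23, 25, 27]
Extract -4: [-8, -4, -2, 22, 23, 25, 27]


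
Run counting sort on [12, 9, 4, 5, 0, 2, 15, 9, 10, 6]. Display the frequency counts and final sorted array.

Count array: [1, 0, 1, 0, 1, 1, 1, 0, 0, 2, 1, 0, 1, 0, 0, 1]
(count[i] = number of elements equal to i)
Cumulative count: [1, 1, 2, 2, 3, 4, 5, 5, 5, 7, 8, 8, 9, 9, 9, 10]
Sorted: [0, 2, 4, 5, 6, 9, 9, 10, 12, 15]


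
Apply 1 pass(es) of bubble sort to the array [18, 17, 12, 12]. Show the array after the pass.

After pass 1: [17, 12, 12, 18] (3 swaps)
Total swaps: 3


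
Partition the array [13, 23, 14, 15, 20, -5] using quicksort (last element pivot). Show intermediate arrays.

Partition 1: pivot=-5 at index 0 -> [-5, 23, 14, 15, 20, 13]
Partition 2: pivot=13 at index 1 -> [-5, 13, 14, 15, 20, 23]
Partition 3: pivot=23 at index 5 -> [-5, 13, 14, 15, 20, 23]
Partition 4: pivot=20 at index 4 -> [-5, 13, 14, 15, 20, 23]
Partition 5: pivot=15 at index 3 -> [-5, 13, 14, 15, 20, 23]


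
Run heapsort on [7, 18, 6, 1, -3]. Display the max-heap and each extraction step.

Build heap: [18, 7, 6, 1, -3]
Extract 18: [7, 1, 6, -3, 18]
Extract 7: [6, 1, -3, 7, 18]
Extract 6: [1, -3, 6, 7, 18]
Extract 1: [-3, 1, 6, 7, 18]


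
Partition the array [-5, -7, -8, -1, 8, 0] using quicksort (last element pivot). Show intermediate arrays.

Partition 1: pivot=0 at index 4 -> [-5, -7, -8, -1, 0, 8]
Partition 2: pivot=-1 at index 3 -> [-5, -7, -8, -1, 0, 8]
Partition 3: pivot=-8 at index 0 -> [-8, -7, -5, -1, 0, 8]
Partition 4: pivot=-5 at index 2 -> [-8, -7, -5, -1, 0, 8]


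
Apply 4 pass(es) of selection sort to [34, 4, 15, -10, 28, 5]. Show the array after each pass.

Pass 1: Select minimum -10 at index 3, swap -> [-10, 4, 15, 34, 28, 5]
Pass 2: Select minimum 4 at index 1, swap -> [-10, 4, 15, 34, 28, 5]
Pass 3: Select minimum 5 at index 5, swap -> [-10, 4, 5, 34, 28, 15]
Pass 4: Select minimum 15 at index 5, swap -> [-10, 4, 5, 15, 28, 34]


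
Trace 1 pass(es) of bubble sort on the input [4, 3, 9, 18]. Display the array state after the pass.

After pass 1: [3, 4, 9, 18] (1 swaps)
Total swaps: 1


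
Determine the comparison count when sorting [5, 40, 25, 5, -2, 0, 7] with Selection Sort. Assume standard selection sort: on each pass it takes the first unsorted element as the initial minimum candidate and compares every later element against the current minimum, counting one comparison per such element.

Pass 1: scan indices 1..6 for the minimum = 6 comparison(s); min is -2, place at index 0 -> [-2, 40, 25, 5, 5, 0, 7]
Pass 2: scan indices 2..6 for the minimum = 5 comparison(s); min is 0, place at index 1 -> [-2, 0, 25, 5, 5, 40, 7]
Pass 3: scan indices 3..6 for the minimum = 4 comparison(s); min is 5, place at index 2 -> [-2, 0, 5, 25, 5, 40, 7]
Pass 4: scan indices 4..6 for the minimum = 3 comparison(s); min is 5, place at index 3 -> [-2, 0, 5, 5, 25, 40, 7]
Pass 5: scan indices 5..6 for the minimum = 2 comparison(s); min is 7, place at index 4 -> [-2, 0, 5, 5, 7, 40, 25]
Pass 6: scan indices 6..6 for the minimum = 1 comparison(s); min is 25, place at index 5 -> [-2, 0, 5, 5, 7, 25, 40]
Selection sort always scans the whole unsorted suffix, so the count is (n-1) + (n-2) + ... + 1 = n(n-1)/2 = 7*6/2 = 21 regardless of the input order.
Total comparisons: 6 + 5 + 4 + 3 + 2 + 1 = 21


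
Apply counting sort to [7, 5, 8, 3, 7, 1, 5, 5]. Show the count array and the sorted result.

Count array: [0, 1, 0, 1, 0, 3, 0, 2, 1]
(count[i] = number of elements equal to i)
Cumulative count: [0, 1, 1, 2, 2, 5, 5, 7, 8]
Sorted: [1, 3, 5, 5, 5, 7, 7, 8]


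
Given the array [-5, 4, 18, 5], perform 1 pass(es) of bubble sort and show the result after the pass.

After pass 1: [-5, 4, 5, 18] (1 swaps)
Total swaps: 1


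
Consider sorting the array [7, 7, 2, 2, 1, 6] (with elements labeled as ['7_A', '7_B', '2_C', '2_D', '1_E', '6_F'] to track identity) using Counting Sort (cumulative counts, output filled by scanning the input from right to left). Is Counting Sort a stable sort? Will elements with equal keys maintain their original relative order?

Trace Counting Sort on the labeled array (the key is the number; the letter only tracks identity):
  Counts for values 0..7: [0, 1, 2, 0, 0, 0, 1, 2]
  Cumulative counts: [0, 1, 3, 3, 3, 3, 4, 6]
  Scan right to left: place 6_F at output index 3
  Scan right to left: place 1_E at output index 0
  Scan right to left: place 2_D at output index 2
  Scan right to left: place 2_C at output index 1
  Scan right to left: place 7_B at output index 5
  Scan right to left: place 7_A at output index 4
  Output: [1_E, 2_C, 2_D, 6_F, 7_A, 7_B]
Equal keys:
  value 2: originally 2_C, 2_D; after sorting 2_C, 2_D -> order preserved
  value 7: originally 7_A, 7_B; after sorting 7_A, 7_B -> order preserved
All equal keys kept their original relative order. Counting Sort is stable: scanning the input right to left with decreasing cumulative counts places later duplicates at later output positions.
Answer: Stable


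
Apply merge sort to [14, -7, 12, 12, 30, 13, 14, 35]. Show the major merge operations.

Divide and conquer:
  Merge [14] + [-7] -> [-7, 14]
  Merge [12] + [12] -> [12, 12]
  Merge [-7, 14] + [12, 12] -> [-7, 12, 12, 14]
  Merge [30] + [13] -> [13, 30]
  Merge [14] + [35] -> [14, 35]
  Merge [13, 30] + [14, 35] -> [13, 14, 30, 35]
  Merge [-7, 12, 12, 14] + [13, 14, 30, 35] -> [-7, 12, 12, 13, 14, 14, 30, 35]


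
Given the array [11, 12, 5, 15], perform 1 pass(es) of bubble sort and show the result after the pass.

After pass 1: [11, 5, 12, 15] (1 swaps)
Total swaps: 1


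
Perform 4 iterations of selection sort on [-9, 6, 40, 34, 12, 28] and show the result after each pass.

Pass 1: Select minimum -9 at index 0, swap -> [-9, 6, 40, 34, 12, 28]
Pass 2: Select minimum 6 at index 1, swap -> [-9, 6, 40, 34, 12, 28]
Pass 3: Select minimum 12 at index 4, swap -> [-9, 6, 12, 34, 40, 28]
Pass 4: Select minimum 28 at index 5, swap -> [-9, 6, 12, 28, 40, 34]


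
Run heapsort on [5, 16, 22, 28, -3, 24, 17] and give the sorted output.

Build heap: [28, 16, 24, 5, -3, 22, 17]
Extract 28: [24, 16, 22, 5, -3, 17, 28]
Extract 24: [22, 16, 17, 5, -3, 24, 28]
Extract 22: [17, 16, -3, 5, 22, 24, 28]
Extract 17: [16, 5, -3, 17, 22, 24, 28]
Extract 16: [5, -3, 16, 17, 22, 24, 28]
Extract 5: [-3, 5, 16, 17, 22, 24, 28]


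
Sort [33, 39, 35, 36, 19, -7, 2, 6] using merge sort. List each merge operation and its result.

Divide and conquer:
  Merge [33] + [39] -> [33, 39]
  Merge [35] + [36] -> [35, 36]
  Merge [33, 39] + [35, 36] -> [33, 35, 36, 39]
  Merge [19] + [-7] -> [-7, 19]
  Merge [2] + [6] -> [2, 6]
  Merge [-7, 19] + [2, 6] -> [-7, 2, 6, 19]
  Merge [33, 35, 36, 39] + [-7, 2, 6, 19] -> [-7, 2, 6, 19, 33, 35, 36, 39]


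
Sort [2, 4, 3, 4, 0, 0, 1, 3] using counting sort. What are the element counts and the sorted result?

Count array: [2, 1, 1, 2, 2]
(count[i] = number of elements equal to i)
Cumulative count: [2, 3, 4, 6, 8]
Sorted: [0, 0, 1, 2, 3, 3, 4, 4]


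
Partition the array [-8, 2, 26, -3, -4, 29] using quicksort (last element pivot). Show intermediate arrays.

Partition 1: pivot=29 at index 5 -> [-8, 2, 26, -3, -4, 29]
Partition 2: pivot=-4 at index 1 -> [-8, -4, 26, -3, 2, 29]
Partition 3: pivot=2 at index 3 -> [-8, -4, -3, 2, 26, 29]


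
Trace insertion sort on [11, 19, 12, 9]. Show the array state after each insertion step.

First element 11 is already 'sorted'
Insert 19: shifted 0 elements -> [11, 19, 12, 9]
Insert 12: shifted 1 elements -> [11, 12, 19, 9]
Insert 9: shifted 3 elements -> [9, 11, 12, 19]


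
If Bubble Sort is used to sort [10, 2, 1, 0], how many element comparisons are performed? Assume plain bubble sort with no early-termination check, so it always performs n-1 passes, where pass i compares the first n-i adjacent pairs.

Pass 1: compare adjacent pairs (0,1)..(2,3) = 3 comparison(s), 3 swap(s) -> [2, 1, 0, 10]
Pass 2: compare adjacent pairs (0,1)..(1,2) = 2 comparison(s), 2 swap(s) -> [1, 0, 2, 10]
Pass 3: compare adjacent pairs (0,1)..(0,1) = 1 comparison(s), 1 swap(s) -> [0, 1, 2, 10]
Total comparisons: 3 + 2 + 1 = 6


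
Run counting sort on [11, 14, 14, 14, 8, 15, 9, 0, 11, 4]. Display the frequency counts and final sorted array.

Count array: [1, 0, 0, 0, 1, 0, 0, 0, 1, 1, 0, 2, 0, 0, 3, 1]
(count[i] = number of elements equal to i)
Cumulative count: [1, 1, 1, 1, 2, 2, 2, 2, 3, 4, 4, 6, 6, 6, 9, 10]
Sorted: [0, 4, 8, 9, 11, 11, 14, 14, 14, 15]


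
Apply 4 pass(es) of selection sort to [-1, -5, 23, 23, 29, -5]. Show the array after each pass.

Pass 1: Select minimum -5 at index 1, swap -> [-5, -1, 23, 23, 29, -5]
Pass 2: Select minimum -5 at index 5, swap -> [-5, -5, 23, 23, 29, -1]
Pass 3: Select minimum -1 at index 5, swap -> [-5, -5, -1, 23, 29, 23]
Pass 4: Select minimum 23 at index 3, swap -> [-5, -5, -1, 23, 29, 23]


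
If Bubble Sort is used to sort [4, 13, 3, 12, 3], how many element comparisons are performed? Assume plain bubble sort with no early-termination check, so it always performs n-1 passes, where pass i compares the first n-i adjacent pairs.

Pass 1: compare adjacent pairs (0,1)..(3,4) = 4 comparison(s), 3 swap(s) -> [4, 3, 12, 3, 13]
Pass 2: compare adjacent pairs (0,1)..(2,3) = 3 comparison(s), 2 swap(s) -> [3, 4, 3, 12, 13]
Pass 3: compare adjacent pairs (0,1)..(1,2) = 2 comparison(s), 1 swap(s) -> [3, 3, 4, 12, 13]
Pass 4: compare adjacent pairs (0,1)..(0,1) = 1 comparison(s), 0 swap(s) -> [3, 3, 4, 12, 13]
Total comparisons: 4 + 3 + 2 + 1 = 10


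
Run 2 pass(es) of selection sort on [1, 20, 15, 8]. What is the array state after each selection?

Pass 1: Select minimum 1 at index 0, swap -> [1, 20, 15, 8]
Pass 2: Select minimum 8 at index 3, swap -> [1, 8, 15, 20]


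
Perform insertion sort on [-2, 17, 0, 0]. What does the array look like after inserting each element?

First element -2 is already 'sorted'
Insert 17: shifted 0 elements -> [-2, 17, 0, 0]
Insert 0: shifted 1 elements -> [-2, 0, 17, 0]
Insert 0: shifted 1 elements -> [-2, 0, 0, 17]


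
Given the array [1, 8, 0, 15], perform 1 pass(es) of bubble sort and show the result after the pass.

After pass 1: [1, 0, 8, 15] (1 swaps)
Total swaps: 1


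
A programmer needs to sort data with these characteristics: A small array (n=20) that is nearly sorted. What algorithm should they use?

Best choice: Insertion sort
Reason: Insertion sort is O(n) for nearly sorted arrays and has low overhead


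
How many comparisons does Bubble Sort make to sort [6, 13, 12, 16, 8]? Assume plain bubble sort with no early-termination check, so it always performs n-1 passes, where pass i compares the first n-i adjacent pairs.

Pass 1: compare adjacent pairs (0,1)..(3,4) = 4 comparison(s), 2 swap(s) -> [6, 12, 13, 8, 16]
Pass 2: compare adjacent pairs (0,1)..(2,3) = 3 comparison(s), 1 swap(s) -> [6, 12, 8, 13, 16]
Pass 3: compare adjacent pairs (0,1)..(1,2) = 2 comparison(s), 1 swap(s) -> [6, 8, 12, 13, 16]
Pass 4: compare adjacent pairs (0,1)..(0,1) = 1 comparison(s), 0 swap(s) -> [6, 8, 12, 13, 16]
Total comparisons: 4 + 3 + 2 + 1 = 10


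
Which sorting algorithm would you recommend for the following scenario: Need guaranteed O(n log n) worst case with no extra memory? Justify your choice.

Best choice: Heapsort
Reason: Heapsort is O(n log n) worst case and sorts in-place; quicksort can degrade to O(n^2)


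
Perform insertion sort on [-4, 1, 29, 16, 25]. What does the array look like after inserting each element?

First element -4 is already 'sorted'
Insert 1: shifted 0 elements -> [-4, 1, 29, 16, 25]
Insert 29: shifted 0 elements -> [-4, 1, 29, 16, 25]
Insert 16: shifted 1 elements -> [-4, 1, 16, 29, 25]
Insert 25: shifted 1 elements -> [-4, 1, 16, 25, 29]


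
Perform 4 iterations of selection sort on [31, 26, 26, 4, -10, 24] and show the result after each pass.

Pass 1: Select minimum -10 at index 4, swap -> [-10, 26, 26, 4, 31, 24]
Pass 2: Select minimum 4 at index 3, swap -> [-10, 4, 26, 26, 31, 24]
Pass 3: Select minimum 24 at index 5, swap -> [-10, 4, 24, 26, 31, 26]
Pass 4: Select minimum 26 at index 3, swap -> [-10, 4, 24, 26, 31, 26]


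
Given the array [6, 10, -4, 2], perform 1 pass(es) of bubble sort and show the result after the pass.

After pass 1: [6, -4, 2, 10] (2 swaps)
Total swaps: 2


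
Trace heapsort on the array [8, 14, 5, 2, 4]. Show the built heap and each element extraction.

Build heap: [14, 8, 5, 2, 4]
Extract 14: [8, 4, 5, 2, 14]
Extract 8: [5, 4, 2, 8, 14]
Extract 5: [4, 2, 5, 8, 14]
Extract 4: [2, 4, 5, 8, 14]


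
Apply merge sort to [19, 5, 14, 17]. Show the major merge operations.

Divide and conquer:
  Merge [19] + [5] -> [5, 19]
  Merge [14] + [17] -> [14, 17]
  Merge [5, 19] + [14, 17] -> [5, 14, 17, 19]


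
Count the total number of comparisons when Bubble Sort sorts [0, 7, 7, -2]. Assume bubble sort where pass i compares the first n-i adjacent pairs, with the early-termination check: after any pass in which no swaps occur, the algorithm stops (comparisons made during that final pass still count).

Pass 1: compare adjacent pairs (0,1)..(2,3) = 3 comparison(s), 1 swap(s) -> [0, 7, -2, 7]
Pass 2: compare adjacent pairs (0,1)..(1,2) = 2 comparison(s), 1 swap(s) -> [0, -2, 7, 7]
Pass 3: compare adjacent pairs (0,1)..(0,1) = 1 comparison(s), 1 swap(s) -> [-2, 0, 7, 7]
Every pass made at least one swap, so all n-1 passes run.
Total comparisons: 3 + 2 + 1 = 6


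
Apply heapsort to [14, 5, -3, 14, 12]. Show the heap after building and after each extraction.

Build heap: [14, 14, -3, 5, 12]
Extract 14: [14, 12, -3, 5, 14]
Extract 14: [12, 5, -3, 14, 14]
Extract 12: [5, -3, 12, 14, 14]
Extract 5: [-3, 5, 12, 14, 14]


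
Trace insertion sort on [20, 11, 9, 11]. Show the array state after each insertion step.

First element 20 is already 'sorted'
Insert 11: shifted 1 elements -> [11, 20, 9, 11]
Insert 9: shifted 2 elements -> [9, 11, 20, 11]
Insert 11: shifted 1 elements -> [9, 11, 11, 20]


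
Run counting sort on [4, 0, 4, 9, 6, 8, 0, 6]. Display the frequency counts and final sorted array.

Count array: [2, 0, 0, 0, 2, 0, 2, 0, 1, 1]
(count[i] = number of elements equal to i)
Cumulative count: [2, 2, 2, 2, 4, 4, 6, 6, 7, 8]
Sorted: [0, 0, 4, 4, 6, 6, 8, 9]


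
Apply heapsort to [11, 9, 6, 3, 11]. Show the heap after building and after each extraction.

Build heap: [11, 11, 6, 3, 9]
Extract 11: [11, 9, 6, 3, 11]
Extract 11: [9, 3, 6, 11, 11]
Extract 9: [6, 3, 9, 11, 11]
Extract 6: [3, 6, 9, 11, 11]


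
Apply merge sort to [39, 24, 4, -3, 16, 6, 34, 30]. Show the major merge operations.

Divide and conquer:
  Merge [39] + [24] -> [24, 39]
  Merge [4] + [-3] -> [-3, 4]
  Merge [24, 39] + [-3, 4] -> [-3, 4, 24, 39]
  Merge [16] + [6] -> [6, 16]
  Merge [34] + [30] -> [30, 34]
  Merge [6, 16] + [30, 34] -> [6, 16, 30, 34]
  Merge [-3, 4, 24, 39] + [6, 16, 30, 34] -> [-3, 4, 6, 16, 24, 30, 34, 39]


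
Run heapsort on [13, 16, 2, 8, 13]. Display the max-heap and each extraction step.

Build heap: [16, 13, 2, 8, 13]
Extract 16: [13, 13, 2, 8, 16]
Extract 13: [13, 8, 2, 13, 16]
Extract 13: [8, 2, 13, 13, 16]
Extract 8: [2, 8, 13, 13, 16]


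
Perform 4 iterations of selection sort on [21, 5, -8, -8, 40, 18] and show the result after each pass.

Pass 1: Select minimum -8 at index 2, swap -> [-8, 5, 21, -8, 40, 18]
Pass 2: Select minimum -8 at index 3, swap -> [-8, -8, 21, 5, 40, 18]
Pass 3: Select minimum 5 at index 3, swap -> [-8, -8, 5, 21, 40, 18]
Pass 4: Select minimum 18 at index 5, swap -> [-8, -8, 5, 18, 40, 21]


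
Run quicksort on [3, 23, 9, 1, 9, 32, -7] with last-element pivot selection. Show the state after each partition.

Partition 1: pivot=-7 at index 0 -> [-7, 23, 9, 1, 9, 32, 3]
Partition 2: pivot=3 at index 2 -> [-7, 1, 3, 23, 9, 32, 9]
Partition 3: pivot=9 at index 4 -> [-7, 1, 3, 9, 9, 32, 23]
Partition 4: pivot=23 at index 5 -> [-7, 1, 3, 9, 9, 23, 32]


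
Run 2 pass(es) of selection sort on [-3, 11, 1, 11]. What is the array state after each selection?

Pass 1: Select minimum -3 at index 0, swap -> [-3, 11, 1, 11]
Pass 2: Select minimum 1 at index 2, swap -> [-3, 1, 11, 11]


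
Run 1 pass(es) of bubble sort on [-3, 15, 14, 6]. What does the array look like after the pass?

After pass 1: [-3, 14, 6, 15] (2 swaps)
Total swaps: 2


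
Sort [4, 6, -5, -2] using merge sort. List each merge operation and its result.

Divide and conquer:
  Merge [4] + [6] -> [4, 6]
  Merge [-5] + [-2] -> [-5, -2]
  Merge [4, 6] + [-5, -2] -> [-5, -2, 4, 6]


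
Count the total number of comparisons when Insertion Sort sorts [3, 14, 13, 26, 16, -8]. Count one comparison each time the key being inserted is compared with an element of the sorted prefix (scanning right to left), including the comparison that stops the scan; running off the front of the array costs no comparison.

Insert 14: 3 <= 14 (stop) = 1 comparison(s) -> [3, 14, 13, 26, 16, -8]
Insert 13: 14 > 13 (shift), 3 <= 13 (stop) = 2 comparison(s) -> [3, 13, 14, 26, 16, -8]
Insert 26: 14 <= 26 (stop) = 1 comparison(s) -> [3, 13, 14, 26, 16, -8]
Insert 16: 26 > 16 (shift), 14 <= 16 (stop) = 2 comparison(s) -> [3, 13, 14, 16, 26, -8]
Insert -8: 26 > -8 (shift), 16 > -8 (shift), 14 > -8 (shift), 13 > -8 (shift), 3 > -8 (shift), reached front = 5 comparison(s) -> [-8, 3, 13, 14, 16, 26]
Total comparisons: 1 + 2 + 1 + 2 + 5 = 11


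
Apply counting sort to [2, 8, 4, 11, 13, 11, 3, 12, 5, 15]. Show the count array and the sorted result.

Count array: [0, 0, 1, 1, 1, 1, 0, 0, 1, 0, 0, 2, 1, 1, 0, 1]
(count[i] = number of elements equal to i)
Cumulative count: [0, 0, 1, 2, 3, 4, 4, 4, 5, 5, 5, 7, 8, 9, 9, 10]
Sorted: [2, 3, 4, 5, 8, 11, 11, 12, 13, 15]


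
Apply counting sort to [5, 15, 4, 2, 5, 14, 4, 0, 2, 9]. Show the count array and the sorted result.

Count array: [1, 0, 2, 0, 2, 2, 0, 0, 0, 1, 0, 0, 0, 0, 1, 1]
(count[i] = number of elements equal to i)
Cumulative count: [1, 1, 3, 3, 5, 7, 7, 7, 7, 8, 8, 8, 8, 8, 9, 10]
Sorted: [0, 2, 2, 4, 4, 5, 5, 9, 14, 15]


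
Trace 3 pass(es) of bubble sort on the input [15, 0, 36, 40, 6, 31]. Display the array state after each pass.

After pass 1: [0, 15, 36, 6, 31, 40] (3 swaps)
After pass 2: [0, 15, 6, 31, 36, 40] (2 swaps)
After pass 3: [0, 6, 15, 31, 36, 40] (1 swaps)
Total swaps: 6


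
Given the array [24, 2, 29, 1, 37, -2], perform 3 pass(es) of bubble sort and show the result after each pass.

After pass 1: [2, 24, 1, 29, -2, 37] (3 swaps)
After pass 2: [2, 1, 24, -2, 29, 37] (2 swaps)
After pass 3: [1, 2, -2, 24, 29, 37] (2 swaps)
Total swaps: 7


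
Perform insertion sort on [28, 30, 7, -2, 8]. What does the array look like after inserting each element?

First element 28 is already 'sorted'
Insert 30: shifted 0 elements -> [28, 30, 7, -2, 8]
Insert 7: shifted 2 elements -> [7, 28, 30, -2, 8]
Insert -2: shifted 3 elements -> [-2, 7, 28, 30, 8]
Insert 8: shifted 2 elements -> [-2, 7, 8, 28, 30]


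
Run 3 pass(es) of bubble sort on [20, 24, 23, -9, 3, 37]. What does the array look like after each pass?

After pass 1: [20, 23, -9, 3, 24, 37] (3 swaps)
After pass 2: [20, -9, 3, 23, 24, 37] (2 swaps)
After pass 3: [-9, 3, 20, 23, 24, 37] (2 swaps)
Total swaps: 7


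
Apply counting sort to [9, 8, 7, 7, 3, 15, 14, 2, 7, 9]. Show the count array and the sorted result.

Count array: [0, 0, 1, 1, 0, 0, 0, 3, 1, 2, 0, 0, 0, 0, 1, 1]
(count[i] = number of elements equal to i)
Cumulative count: [0, 0, 1, 2, 2, 2, 2, 5, 6, 8, 8, 8, 8, 8, 9, 10]
Sorted: [2, 3, 7, 7, 7, 8, 9, 9, 14, 15]


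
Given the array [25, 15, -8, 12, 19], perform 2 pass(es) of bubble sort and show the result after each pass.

After pass 1: [15, -8, 12, 19, 25] (4 swaps)
After pass 2: [-8, 12, 15, 19, 25] (2 swaps)
Total swaps: 6


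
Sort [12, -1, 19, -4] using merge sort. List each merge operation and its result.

Divide and conquer:
  Merge [12] + [-1] -> [-1, 12]
  Merge [19] + [-4] -> [-4, 19]
  Merge [-1, 12] + [-4, 19] -> [-4, -1, 12, 19]


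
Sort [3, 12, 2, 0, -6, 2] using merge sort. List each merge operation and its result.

Divide and conquer:
  Merge [12] + [2] -> [2, 12]
  Merge [3] + [2, 12] -> [2, 3, 12]
  Merge [-6] + [2] -> [-6, 2]
  Merge [0] + [-6, 2] -> [-6, 0, 2]
  Merge [2, 3, 12] + [-6, 0, 2] -> [-6, 0, 2, 2, 3, 12]


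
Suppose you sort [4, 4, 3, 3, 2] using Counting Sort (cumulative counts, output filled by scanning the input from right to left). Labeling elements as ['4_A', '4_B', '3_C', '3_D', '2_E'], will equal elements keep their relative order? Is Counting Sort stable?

Trace Counting Sort on the labeled array (the key is the number; the letter only tracks identity):
  Counts for values 0..4: [0, 0, 1, 2, 2]
  Cumulative counts: [0, 0, 1, 3, 5]
  Scan right to left: place 2_E at output index 0
  Scan right to left: place 3_D at output index 2
  Scan right to left: place 3_C at output index 1
  Scan right to left: place 4_B at output index 4
  Scan right to left: place 4_A at output index 3
  Output: [2_E, 3_C, 3_D, 4_A, 4_B]
Equal keys:
  value 3: originally 3_C, 3_D; after sorting 3_C, 3_D -> order preserved
  value 4: originally 4_A, 4_B; after sorting 4_A, 4_B -> order preserved
All equal keys kept their original relative order. Counting Sort is stable: scanning the input right to left with decreasing cumulative counts places later duplicates at later output positions.
Answer: Stable


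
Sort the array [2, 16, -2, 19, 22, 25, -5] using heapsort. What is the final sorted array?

Build heap: [25, 22, 2, 19, 16, -2, -5]
Extract 25: [22, 19, 2, -5, 16, -2, 25]
Extract 22: [19, 16, 2, -5, -2, 22, 25]
Extract 19: [16, -2, 2, -5, 19, 22, 25]
Extract 16: [2, -2, -5, 16, 19, 22, 25]
Extract 2: [-2, -5, 2, 16, 19, 22, 25]
Extract -2: [-5, -2, 2, 16, 19, 22, 25]


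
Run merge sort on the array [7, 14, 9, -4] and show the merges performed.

Divide and conquer:
  Merge [7] + [14] -> [7, 14]
  Merge [9] + [-4] -> [-4, 9]
  Merge [7, 14] + [-4, 9] -> [-4, 7, 9, 14]


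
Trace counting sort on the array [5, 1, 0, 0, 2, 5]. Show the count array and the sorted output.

Count array: [2, 1, 1, 0, 0, 2]
(count[i] = number of elements equal to i)
Cumulative count: [2, 3, 4, 4, 4, 6]
Sorted: [0, 0, 1, 2, 5, 5]


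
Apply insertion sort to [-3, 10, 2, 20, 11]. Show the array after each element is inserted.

First element -3 is already 'sorted'
Insert 10: shifted 0 elements -> [-3, 10, 2, 20, 11]
Insert 2: shifted 1 elements -> [-3, 2, 10, 20, 11]
Insert 20: shifted 0 elements -> [-3, 2, 10, 20, 11]
Insert 11: shifted 1 elements -> [-3, 2, 10, 11, 20]


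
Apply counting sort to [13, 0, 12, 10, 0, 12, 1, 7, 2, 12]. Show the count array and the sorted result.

Count array: [2, 1, 1, 0, 0, 0, 0, 1, 0, 0, 1, 0, 3, 1]
(count[i] = number of elements equal to i)
Cumulative count: [2, 3, 4, 4, 4, 4, 4, 5, 5, 5, 6, 6, 9, 10]
Sorted: [0, 0, 1, 2, 7, 10, 12, 12, 12, 13]


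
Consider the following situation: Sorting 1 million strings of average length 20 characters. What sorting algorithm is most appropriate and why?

Best choice: MSD radix sort or Mergesort
Reason: MSD radix sort is a non-comparison sort that buckets the strings by successive character positions, running in time proportional to the total number of characters examined rather than O(n log n) string comparisons; mergesort is a stable O(n log n)-comparison alternative that works for arbitrary variable-length keys


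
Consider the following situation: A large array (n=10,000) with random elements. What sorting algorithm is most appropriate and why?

Best choice: Quicksort or Mergesort
Reason: Both have O(n log n) average case; quicksort has lower constant factors


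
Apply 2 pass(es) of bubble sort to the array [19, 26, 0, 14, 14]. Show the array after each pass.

After pass 1: [19, 0, 14, 14, 26] (3 swaps)
After pass 2: [0, 14, 14, 19, 26] (3 swaps)
Total swaps: 6


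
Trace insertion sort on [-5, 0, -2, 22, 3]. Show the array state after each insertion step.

First element -5 is already 'sorted'
Insert 0: shifted 0 elements -> [-5, 0, -2, 22, 3]
Insert -2: shifted 1 elements -> [-5, -2, 0, 22, 3]
Insert 22: shifted 0 elements -> [-5, -2, 0, 22, 3]
Insert 3: shifted 1 elements -> [-5, -2, 0, 3, 22]


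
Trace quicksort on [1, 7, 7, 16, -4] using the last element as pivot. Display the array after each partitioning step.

Partition 1: pivot=-4 at index 0 -> [-4, 7, 7, 16, 1]
Partition 2: pivot=1 at index 1 -> [-4, 1, 7, 16, 7]
Partition 3: pivot=7 at index 3 -> [-4, 1, 7, 7, 16]


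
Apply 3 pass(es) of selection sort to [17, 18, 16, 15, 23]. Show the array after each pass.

Pass 1: Select minimum 15 at index 3, swap -> [15, 18, 16, 17, 23]
Pass 2: Select minimum 16 at index 2, swap -> [15, 16, 18, 17, 23]
Pass 3: Select minimum 17 at index 3, swap -> [15, 16, 17, 18, 23]


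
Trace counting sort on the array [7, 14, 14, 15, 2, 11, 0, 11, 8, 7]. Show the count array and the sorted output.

Count array: [1, 0, 1, 0, 0, 0, 0, 2, 1, 0, 0, 2, 0, 0, 2, 1]
(count[i] = number of elements equal to i)
Cumulative count: [1, 1, 2, 2, 2, 2, 2, 4, 5, 5, 5, 7, 7, 7, 9, 10]
Sorted: [0, 2, 7, 7, 8, 11, 11, 14, 14, 15]


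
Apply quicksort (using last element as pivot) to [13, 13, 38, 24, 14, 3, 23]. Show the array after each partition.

Partition 1: pivot=23 at index 4 -> [13, 13, 14, 3, 23, 24, 38]
Partition 2: pivot=3 at index 0 -> [3, 13, 14, 13, 23, 24, 38]
Partition 3: pivot=13 at index 2 -> [3, 13, 13, 14, 23, 24, 38]
Partition 4: pivot=38 at index 6 -> [3, 13, 13, 14, 23, 24, 38]


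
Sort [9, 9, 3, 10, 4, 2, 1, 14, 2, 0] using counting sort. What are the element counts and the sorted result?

Count array: [1, 1, 2, 1, 1, 0, 0, 0, 0, 2, 1, 0, 0, 0, 1]
(count[i] = number of elements equal to i)
Cumulative count: [1, 2, 4, 5, 6, 6, 6, 6, 6, 8, 9, 9, 9, 9, 10]
Sorted: [0, 1, 2, 2, 3, 4, 9, 9, 10, 14]


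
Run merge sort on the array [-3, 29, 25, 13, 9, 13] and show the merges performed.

Divide and conquer:
  Merge [29] + [25] -> [25, 29]
  Merge [-3] + [25, 29] -> [-3, 25, 29]
  Merge [9] + [13] -> [9, 13]
  Merge [13] + [9, 13] -> [9, 13, 13]
  Merge [-3, 25, 29] + [9, 13, 13] -> [-3, 9, 13, 13, 25, 29]


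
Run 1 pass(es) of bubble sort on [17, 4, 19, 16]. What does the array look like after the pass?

After pass 1: [4, 17, 16, 19] (2 swaps)
Total swaps: 2


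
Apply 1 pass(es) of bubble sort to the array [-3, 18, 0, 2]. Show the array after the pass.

After pass 1: [-3, 0, 2, 18] (2 swaps)
Total swaps: 2


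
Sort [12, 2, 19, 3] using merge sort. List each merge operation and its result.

Divide and conquer:
  Merge [12] + [2] -> [2, 12]
  Merge [19] + [3] -> [3, 19]
  Merge [2, 12] + [3, 19] -> [2, 3, 12, 19]


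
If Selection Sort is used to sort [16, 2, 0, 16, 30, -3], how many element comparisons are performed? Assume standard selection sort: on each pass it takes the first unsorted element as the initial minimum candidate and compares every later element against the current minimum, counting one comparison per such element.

Pass 1: scan indices 1..5 for the minimum = 5 comparison(s); min is -3, place at index 0 -> [-3, 2, 0, 16, 30, 16]
Pass 2: scan indices 2..5 for the minimum = 4 comparison(s); min is 0, place at index 1 -> [-3, 0, 2, 16, 30, 16]
Pass 3: scan indices 3..5 for the minimum = 3 comparison(s); min is 2, place at index 2 -> [-3, 0, 2, 16, 30, 16]
Pass 4: scan indices 4..5 for the minimum = 2 comparison(s); min is 16, place at index 3 -> [-3, 0, 2, 16, 30, 16]
Pass 5: scan indices 5..5 for the minimum = 1 comparison(s); min is 16, place at index 4 -> [-3, 0, 2, 16, 16, 30]
Selection sort always scans the whole unsorted suffix, so the count is (n-1) + (n-2) + ... + 1 = n(n-1)/2 = 6*5/2 = 15 regardless of the input order.
Total comparisons: 5 + 4 + 3 + 2 + 1 = 15


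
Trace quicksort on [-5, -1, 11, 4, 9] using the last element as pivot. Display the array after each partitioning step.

Partition 1: pivot=9 at index 3 -> [-5, -1, 4, 9, 11]
Partition 2: pivot=4 at index 2 -> [-5, -1, 4, 9, 11]
Partition 3: pivot=-1 at index 1 -> [-5, -1, 4, 9, 11]


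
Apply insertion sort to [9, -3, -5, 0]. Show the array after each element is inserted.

First element 9 is already 'sorted'
Insert -3: shifted 1 elements -> [-3, 9, -5, 0]
Insert -5: shifted 2 elements -> [-5, -3, 9, 0]
Insert 0: shifted 1 elements -> [-5, -3, 0, 9]


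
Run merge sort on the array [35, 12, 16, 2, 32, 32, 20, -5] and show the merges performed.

Divide and conquer:
  Merge [35] + [12] -> [12, 35]
  Merge [16] + [2] -> [2, 16]
  Merge [12, 35] + [2, 16] -> [2, 12, 16, 35]
  Merge [32] + [32] -> [32, 32]
  Merge [20] + [-5] -> [-5, 20]
  Merge [32, 32] + [-5, 20] -> [-5, 20, 32, 32]
  Merge [2, 12, 16, 35] + [-5, 20, 32, 32] -> [-5, 2, 12, 16, 20, 32, 32, 35]


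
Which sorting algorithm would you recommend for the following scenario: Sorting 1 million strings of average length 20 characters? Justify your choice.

Best choice: MSD radix sort or Mergesort
Reason: MSD radix sort is a non-comparison sort that buckets the strings by successive character positions, running in time proportional to the total number of characters examined rather than O(n log n) string comparisons; mergesort is a stable O(n log n)-comparison alternative that works for arbitrary variable-length keys


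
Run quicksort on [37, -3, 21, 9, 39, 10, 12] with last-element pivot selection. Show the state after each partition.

Partition 1: pivot=12 at index 3 -> [-3, 9, 10, 12, 39, 21, 37]
Partition 2: pivot=10 at index 2 -> [-3, 9, 10, 12, 39, 21, 37]
Partition 3: pivot=9 at index 1 -> [-3, 9, 10, 12, 39, 21, 37]
Partition 4: pivot=37 at index 5 -> [-3, 9, 10, 12, 21, 37, 39]


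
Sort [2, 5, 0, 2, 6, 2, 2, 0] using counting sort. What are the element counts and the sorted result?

Count array: [2, 0, 4, 0, 0, 1, 1]
(count[i] = number of elements equal to i)
Cumulative count: [2, 2, 6, 6, 6, 7, 8]
Sorted: [0, 0, 2, 2, 2, 2, 5, 6]
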